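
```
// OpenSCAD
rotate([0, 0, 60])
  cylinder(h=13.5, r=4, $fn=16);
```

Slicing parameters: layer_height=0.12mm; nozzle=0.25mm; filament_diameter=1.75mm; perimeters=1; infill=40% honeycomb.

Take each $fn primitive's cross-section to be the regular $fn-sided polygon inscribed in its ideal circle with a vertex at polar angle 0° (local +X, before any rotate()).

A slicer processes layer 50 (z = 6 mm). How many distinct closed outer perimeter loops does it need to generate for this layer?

1

At z = 6 mm: the r=4 cylinder gives a regular 16-gon of circumradius 4 (constant along its height); (whole slice rotated 60° about Z — lengths, areas and connectivity unchanged). The result has 1 disconnected region.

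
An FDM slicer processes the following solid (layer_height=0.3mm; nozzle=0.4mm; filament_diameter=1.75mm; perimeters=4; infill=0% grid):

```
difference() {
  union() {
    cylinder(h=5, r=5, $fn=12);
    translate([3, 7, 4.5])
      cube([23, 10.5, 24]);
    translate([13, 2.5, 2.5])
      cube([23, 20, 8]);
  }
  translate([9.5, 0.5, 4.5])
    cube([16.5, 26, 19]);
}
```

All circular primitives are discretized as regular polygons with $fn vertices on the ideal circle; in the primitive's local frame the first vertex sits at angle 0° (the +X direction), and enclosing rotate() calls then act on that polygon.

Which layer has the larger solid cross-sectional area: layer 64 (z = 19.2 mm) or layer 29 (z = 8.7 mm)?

Layer 64 (z = 19.2): the cylinder does not reach this height (z outside [0, 5]); the cube at (3, 7) is present — its section is the full 23×10.5 rectangle (area 241.50 mm²); the cube at (13, 2.5) is not intersected at this z (z outside [2.5, 10.5]); Taking the union: only the 23×10.5 cube at (3, 7) is present, so the union is just that shape — area = 241.50 mm²; the cube at (9.5, 0.5) (footprint 16.5×26) is included at this height (area 429.00 mm²); Subtracting the remaining from the first: starting from that combined region (241.50 mm²), the 16.5×26 cube at (9.5, 0.5) partially overlaps it — only the 173.25 mm² overlap (of its 429.00 mm²) is removed, clipping the outline — area = 68.25 mm². So its area = 68.25 mm². Layer 29 (z = 8.7): the cylinder does not reach this height (z outside [0, 5]); the cube at (3, 7) is present — its section is the full 23×10.5 rectangle (area 241.50 mm²); the cube at (13, 2.5) (footprint 23×20) is included at this height (area 460.00 mm²); Taking the union: the regions partially overlap — summed areas 701.50 mm² minus the doubly-counted overlap 136.50 mm² gives 565.00 mm² — area = 565.00 mm²; the 16.5×26 cube at (9.5, 0.5) contributes its full rectangle (area 429.00 mm²); After the difference (first − rest): starting from that combined region (565.00 mm²), the 16.5×26 cube at (9.5, 0.5) partially overlaps it — only the 296.75 mm² overlap (of its 429.00 mm²) is removed, clipping the outline — area = 268.25 mm². So its area = 268.25 mm². Layer 29 is larger (268.25 vs 68.25 mm²).

layer 29 (z = 8.7 mm)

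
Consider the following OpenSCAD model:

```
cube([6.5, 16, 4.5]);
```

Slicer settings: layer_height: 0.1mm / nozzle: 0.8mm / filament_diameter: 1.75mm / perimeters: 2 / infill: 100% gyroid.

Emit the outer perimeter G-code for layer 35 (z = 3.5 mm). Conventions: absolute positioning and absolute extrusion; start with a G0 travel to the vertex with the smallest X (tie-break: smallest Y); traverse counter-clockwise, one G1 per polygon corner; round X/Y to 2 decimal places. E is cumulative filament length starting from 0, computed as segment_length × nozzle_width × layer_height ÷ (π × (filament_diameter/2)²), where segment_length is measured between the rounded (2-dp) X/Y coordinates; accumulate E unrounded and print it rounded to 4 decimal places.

At z = 3.5 mm: the cube is present — its section is the full 6.5×16 rectangle. The outline is a single polygon with 4 vertices. Extrusion per mm of travel: 0.8 × 0.1 / (π × 0.875²) = 0.033260. Accumulating E over each segment gives final E = 1.4967.

G0 X0.00 Y0.00 Z3.50
G1 X6.50 Y0.00 E0.2162
G1 X6.50 Y16.00 E0.7484
G1 X0.00 Y16.00 E0.9645
G1 X0.00 Y0.00 E1.4967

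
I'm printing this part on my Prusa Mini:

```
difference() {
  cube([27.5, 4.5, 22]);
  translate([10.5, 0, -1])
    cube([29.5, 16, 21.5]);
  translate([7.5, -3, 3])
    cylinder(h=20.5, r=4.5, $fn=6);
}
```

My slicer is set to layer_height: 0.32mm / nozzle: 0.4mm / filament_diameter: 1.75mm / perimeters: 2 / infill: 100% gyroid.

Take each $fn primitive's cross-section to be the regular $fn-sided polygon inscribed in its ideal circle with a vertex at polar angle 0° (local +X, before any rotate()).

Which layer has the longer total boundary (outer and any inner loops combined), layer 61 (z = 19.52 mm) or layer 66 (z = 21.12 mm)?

layer 66 (z = 21.12 mm)

Layer 61 (z = 19.52): the cube is present — its section is the full 27.5×4.5 rectangle (perimeter 64.00 mm); the cube at (10.5, 0) (footprint 29.5×16) is included at this height (perimeter 91.00 mm); the r=4.5 cylinder at (7.5, -3) contributes a regular 6-gon of circumradius 4.5 (perimeter = 2·6·4.500·sin(180°/6) = 27.00 mm); After the difference (first − rest): starting from the 27.5×4.5 cube, the 29.5×16 cube at (10.5, 0) partially overlaps it — only the 76.50 mm² overlap (of its 472.00 mm²) is removed, clipping the outline; the r=4.5 cylinder at (7.5, -3) partially overlaps it — only the 4.50 mm² overlap (of its 52.61 mm²) is removed, clipping the outline — boundary = 31.04 mm. So its perimeter = 31.04 mm. Layer 66 (z = 21.12): the cube is present — its section is the full 27.5×4.5 rectangle (perimeter 64.00 mm); the cube at (10.5, 0) is not intersected at this z (z outside [-1, 20.5]); the r=4.5 cylinder at (7.5, -3) contributes a regular 6-gon of circumradius 4.5 (perimeter = 2·6·4.500·sin(180°/6) = 27.00 mm); Subtracting the remaining from the first: starting from the 27.5×4.5 cube, the r=4.5 cylinder at (7.5, -3) partially overlaps it — only the 4.50 mm² overlap (of its 52.61 mm²) is removed, clipping the outline — boundary = 65.04 mm. So its perimeter = 65.04 mm. Layer 66 is larger (65.04 vs 31.04 mm).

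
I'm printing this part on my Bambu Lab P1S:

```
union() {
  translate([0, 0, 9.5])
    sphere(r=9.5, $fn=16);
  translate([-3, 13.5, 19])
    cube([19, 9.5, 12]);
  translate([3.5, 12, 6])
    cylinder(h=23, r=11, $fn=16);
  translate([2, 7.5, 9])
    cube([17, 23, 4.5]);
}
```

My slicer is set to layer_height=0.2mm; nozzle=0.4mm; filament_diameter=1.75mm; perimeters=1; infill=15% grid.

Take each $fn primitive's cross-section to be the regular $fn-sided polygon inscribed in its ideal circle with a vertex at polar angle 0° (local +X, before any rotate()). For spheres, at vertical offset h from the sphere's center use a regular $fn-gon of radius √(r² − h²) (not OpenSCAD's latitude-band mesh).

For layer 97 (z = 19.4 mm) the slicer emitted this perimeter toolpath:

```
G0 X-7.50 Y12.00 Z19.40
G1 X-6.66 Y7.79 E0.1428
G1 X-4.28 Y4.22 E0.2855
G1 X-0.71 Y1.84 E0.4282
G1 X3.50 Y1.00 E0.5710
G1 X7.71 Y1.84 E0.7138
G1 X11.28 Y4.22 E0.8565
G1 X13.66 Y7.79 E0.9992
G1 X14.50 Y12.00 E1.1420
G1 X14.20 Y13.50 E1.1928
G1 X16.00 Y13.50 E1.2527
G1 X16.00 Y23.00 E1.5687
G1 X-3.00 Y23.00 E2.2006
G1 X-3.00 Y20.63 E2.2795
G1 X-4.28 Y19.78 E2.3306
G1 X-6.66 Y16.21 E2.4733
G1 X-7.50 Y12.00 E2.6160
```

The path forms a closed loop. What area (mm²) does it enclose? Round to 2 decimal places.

418.27 mm²

Apply the shoelace formula to the sequence of (X, Y) vertices; enclosed area = 418.27 mm².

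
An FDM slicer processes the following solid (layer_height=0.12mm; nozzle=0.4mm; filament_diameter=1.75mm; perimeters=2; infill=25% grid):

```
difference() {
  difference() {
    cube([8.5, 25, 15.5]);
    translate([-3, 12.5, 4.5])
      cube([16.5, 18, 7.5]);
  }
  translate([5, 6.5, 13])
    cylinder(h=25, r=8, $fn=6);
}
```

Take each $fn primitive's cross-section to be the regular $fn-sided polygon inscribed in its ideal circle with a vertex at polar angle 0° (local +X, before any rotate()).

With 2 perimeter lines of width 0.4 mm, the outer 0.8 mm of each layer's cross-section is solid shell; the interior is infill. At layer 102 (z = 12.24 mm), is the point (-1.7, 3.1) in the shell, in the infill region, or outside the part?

outside

At z = 12.24 mm: the cube (footprint 8.5×25) is included at this height; the cube at (-3, 12.5) is absent (z outside [4.5, 12]); Taking the first minus the rest: none of the subtracted shapes is present at this height, so the 8.5×25 cube is unchanged — 1 connected region; the cylinder at (5, 6.5) is absent (z outside [13, 38]); After the difference (first − rest): none of the subtracted shapes is present at this height, so the result so far is unchanged — 1 connected region. Overall, the cross-section is a single solid region. The nearest boundary edge runs (0.00, 25.00)→(0.00, 0.00); distance from the point to it = 1.70 mm. The point is not inside any of the regions above, so it lies outside the cross-section (1.70 mm from the nearest boundary).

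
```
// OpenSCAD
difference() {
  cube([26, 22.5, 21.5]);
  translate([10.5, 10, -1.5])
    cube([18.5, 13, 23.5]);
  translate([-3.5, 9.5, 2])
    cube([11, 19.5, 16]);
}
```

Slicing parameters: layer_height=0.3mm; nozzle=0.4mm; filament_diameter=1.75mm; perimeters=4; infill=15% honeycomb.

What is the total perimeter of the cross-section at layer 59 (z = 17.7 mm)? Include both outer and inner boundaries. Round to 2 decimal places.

At z = 17.7 mm: the cube (footprint 26×22.5) is included at this height (perimeter 97.00 mm); the 18.5×13 cube at (10.5, 10) contributes its full rectangle (perimeter 63.00 mm); the 11×19.5 cube at (-3.5, 9.5) contributes its full rectangle (perimeter 61.00 mm); After the difference (first − rest): starting from the 26×22.5 cube, the 18.5×13 cube at (10.5, 10) partially overlaps it — only the 193.75 mm² overlap (of its 240.50 mm²) is removed, clipping the outline; the 11×19.5 cube at (-3.5, 9.5) partially overlaps it — only the 97.50 mm² overlap (of its 214.50 mm²) is removed, clipping the outline — boundary = 97.00 mm. Overall, the cross-section is a single solid region. Total boundary length (outer) = 97.00 mm.

97.00 mm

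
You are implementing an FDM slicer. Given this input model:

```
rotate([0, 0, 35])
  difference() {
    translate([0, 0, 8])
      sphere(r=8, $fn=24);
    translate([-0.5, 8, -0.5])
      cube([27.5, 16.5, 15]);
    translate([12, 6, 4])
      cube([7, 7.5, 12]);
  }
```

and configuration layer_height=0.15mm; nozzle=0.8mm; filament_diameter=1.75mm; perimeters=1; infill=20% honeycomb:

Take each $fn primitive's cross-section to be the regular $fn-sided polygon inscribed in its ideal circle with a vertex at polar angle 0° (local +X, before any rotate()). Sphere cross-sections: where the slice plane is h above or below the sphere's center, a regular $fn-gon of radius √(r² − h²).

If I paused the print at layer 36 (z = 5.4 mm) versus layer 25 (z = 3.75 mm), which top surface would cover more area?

layer 36 (z = 5.4 mm)

Layer 36 (z = 5.4): the sphere: section is a regular 24-gon, circumradius = √(r²−h²) = √(8²−2.6²) = 7.566 (area = (24/2)·7.566²·sin(360°/24) = 177.78 mm²); the cube at (-0.5, 8) is present — its section is the full 27.5×16.5 rectangle (area 453.75 mm²); the cube at (12, 6) is present — its section is the full 7×7.5 rectangle (area 52.50 mm²); After the difference (first − rest): starting from the r=8 sphere (177.78 mm²), the 27.5×16.5 cube at (-0.5, 8) misses the remaining region (no effect); the 7×7.5 cube at (12, 6) misses the remaining region (no effect) — area = 177.78 mm²; (whole slice rotated 35° about Z — lengths, areas and connectivity unchanged). So its area = 177.78 mm². Layer 25 (z = 3.75): the r=8 sphere contributes a regular 24-gon of circumradius √(8²−4.25²) = 6.778 (area = (24/2)·6.778²·sin(360°/24) = 142.67 mm²); the 27.5×16.5 cube at (-0.5, 8) contributes its full rectangle (area 453.75 mm²); the cube at (12, 6) does not reach this height (z outside [4, 16]); Subtracting the remaining from the first: starting from the r=8 sphere (142.67 mm²), the 27.5×16.5 cube at (-0.5, 8) misses the remaining region (no effect) — area = 142.67 mm²; (whole slice rotated 35° about Z — lengths, areas and connectivity unchanged). So its area = 142.67 mm². Layer 36 is larger (177.78 vs 142.67 mm²).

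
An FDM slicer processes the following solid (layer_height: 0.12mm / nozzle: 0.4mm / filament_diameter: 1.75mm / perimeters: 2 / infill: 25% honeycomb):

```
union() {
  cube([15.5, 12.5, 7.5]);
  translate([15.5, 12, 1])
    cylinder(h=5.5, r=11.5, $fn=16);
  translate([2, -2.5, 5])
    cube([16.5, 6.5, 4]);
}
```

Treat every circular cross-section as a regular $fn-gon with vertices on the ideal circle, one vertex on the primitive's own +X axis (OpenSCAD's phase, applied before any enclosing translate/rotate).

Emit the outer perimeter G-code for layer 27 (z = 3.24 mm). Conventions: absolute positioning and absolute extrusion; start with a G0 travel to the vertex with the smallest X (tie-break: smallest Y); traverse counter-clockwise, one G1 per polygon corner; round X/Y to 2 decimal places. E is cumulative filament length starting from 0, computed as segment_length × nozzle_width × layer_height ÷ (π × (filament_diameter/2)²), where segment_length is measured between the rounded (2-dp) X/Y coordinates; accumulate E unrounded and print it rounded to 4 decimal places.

At z = 3.24 mm: the cube (footprint 15.5×12.5) is included at this height; the r=11.5 cylinder at (15.5, 12) contributes a regular 16-gon of circumradius 11.5; the cube at (2, -2.5) is absent (z outside [5, 9]); Taking the union: the regions partially overlap (shared area 106.94 mm²), so overlapping operands fuse into one piece — 1 connected region. The outline is a single polygon with 16 vertices. Extrusion per mm of travel: 0.4 × 0.12 / (π × 0.875²) = 0.019956. Accumulating E over each segment gives final E = 1.7147.

G0 X0.00 Y0.00 Z3.24
G1 X15.50 Y0.00 E0.3093
G1 X15.50 Y0.50 E0.3193
G1 X19.90 Y1.38 E0.4088
G1 X23.63 Y3.87 E0.4983
G1 X26.12 Y7.60 E0.5878
G1 X27.00 Y12.00 E0.6774
G1 X26.12 Y16.40 E0.7669
G1 X23.63 Y20.13 E0.8564
G1 X19.90 Y22.62 E0.9459
G1 X15.50 Y23.50 E1.0355
G1 X11.10 Y22.62 E1.1250
G1 X7.37 Y20.13 E1.2145
G1 X4.88 Y16.40 E1.3040
G1 X4.10 Y12.50 E1.3834
G1 X0.00 Y12.50 E1.4652
G1 X0.00 Y0.00 E1.7147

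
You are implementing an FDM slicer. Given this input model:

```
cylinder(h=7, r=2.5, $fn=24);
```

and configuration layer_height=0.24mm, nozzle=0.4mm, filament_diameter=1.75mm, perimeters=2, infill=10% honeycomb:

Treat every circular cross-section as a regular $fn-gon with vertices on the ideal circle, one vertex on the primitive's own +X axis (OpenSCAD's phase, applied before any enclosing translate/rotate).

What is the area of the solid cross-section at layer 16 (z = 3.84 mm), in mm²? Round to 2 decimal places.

At z = 3.84 mm: the cylinder: section is a regular 24-gon, circumradius r=2.5 (area = (24/2)·2.500²·sin(360°/24) = 19.41 mm²). Overall, the cross-section is a single solid region. Net area = 19.41 mm².

19.41 mm²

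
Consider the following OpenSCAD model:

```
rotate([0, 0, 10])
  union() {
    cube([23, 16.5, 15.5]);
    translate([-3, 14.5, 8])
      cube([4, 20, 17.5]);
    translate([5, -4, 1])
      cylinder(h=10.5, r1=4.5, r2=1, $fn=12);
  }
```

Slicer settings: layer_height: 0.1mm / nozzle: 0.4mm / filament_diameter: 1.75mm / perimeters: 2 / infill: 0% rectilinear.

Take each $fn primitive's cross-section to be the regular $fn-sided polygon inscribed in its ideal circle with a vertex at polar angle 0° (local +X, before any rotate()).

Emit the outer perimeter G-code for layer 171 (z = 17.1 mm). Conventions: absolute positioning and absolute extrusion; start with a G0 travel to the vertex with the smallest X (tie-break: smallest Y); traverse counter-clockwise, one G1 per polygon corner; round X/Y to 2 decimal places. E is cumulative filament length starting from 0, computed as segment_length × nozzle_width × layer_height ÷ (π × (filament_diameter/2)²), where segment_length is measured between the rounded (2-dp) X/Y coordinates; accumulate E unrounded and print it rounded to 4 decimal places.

G0 X-8.95 Y33.45 Z17.10
G1 X-5.47 Y13.76 E0.3325
G1 X-1.53 Y14.45 E0.3990
G1 X-5.01 Y34.15 E0.7317
G1 X-8.95 Y33.45 E0.7983

At z = 17.1 mm: the cube does not reach this height (z outside [0, 15.5]); the cube at (-3, 14.5) (footprint 4×20) is included at this height; the cone at (5, -4) is not intersected at this z (z outside [1, 11.5]); Merging all regions: only the 4×20 cube at (-3, 14.5) is present, so the union is just that shape — 1 connected region; (rotated 10° about Z; rotation is an isometry so areas/perimeters/island counts are preserved). The outline is a single polygon with 4 vertices. Extrusion per mm of travel: 0.4 × 0.1 / (π × 0.875²) = 0.016630. Accumulating E over each segment gives final E = 0.7983.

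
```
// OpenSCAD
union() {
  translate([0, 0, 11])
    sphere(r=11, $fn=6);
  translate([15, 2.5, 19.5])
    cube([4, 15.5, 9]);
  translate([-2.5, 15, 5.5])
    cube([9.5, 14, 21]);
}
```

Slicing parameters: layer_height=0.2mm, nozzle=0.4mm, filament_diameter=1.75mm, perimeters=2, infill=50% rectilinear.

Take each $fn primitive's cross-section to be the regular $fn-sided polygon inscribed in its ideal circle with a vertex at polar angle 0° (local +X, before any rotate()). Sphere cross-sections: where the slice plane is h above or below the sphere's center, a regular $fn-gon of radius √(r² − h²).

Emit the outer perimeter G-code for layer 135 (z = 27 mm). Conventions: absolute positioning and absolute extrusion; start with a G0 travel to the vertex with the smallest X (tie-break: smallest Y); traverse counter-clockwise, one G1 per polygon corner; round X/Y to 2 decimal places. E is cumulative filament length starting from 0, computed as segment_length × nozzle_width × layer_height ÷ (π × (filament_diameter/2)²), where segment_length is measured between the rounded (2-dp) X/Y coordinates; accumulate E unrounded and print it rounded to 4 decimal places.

At z = 27 mm: the sphere does not reach this height (|z−center|=16.000 > r=11); the 4×15.5 cube at (15, 2.5) contributes its full rectangle; the cube at (-2.5, 15) does not reach this height (z outside [5.5, 26.5]); Taking the union: only the 4×15.5 cube at (15, 2.5) is present, so the union is just that shape — 1 connected region. The outline is a single polygon with 4 vertices. Extrusion per mm of travel: 0.4 × 0.2 / (π × 0.875²) = 0.033260. Accumulating E over each segment gives final E = 1.2971.

G0 X15.00 Y2.50 Z27.00
G1 X19.00 Y2.50 E0.1330
G1 X19.00 Y18.00 E0.6486
G1 X15.00 Y18.00 E0.7816
G1 X15.00 Y2.50 E1.2971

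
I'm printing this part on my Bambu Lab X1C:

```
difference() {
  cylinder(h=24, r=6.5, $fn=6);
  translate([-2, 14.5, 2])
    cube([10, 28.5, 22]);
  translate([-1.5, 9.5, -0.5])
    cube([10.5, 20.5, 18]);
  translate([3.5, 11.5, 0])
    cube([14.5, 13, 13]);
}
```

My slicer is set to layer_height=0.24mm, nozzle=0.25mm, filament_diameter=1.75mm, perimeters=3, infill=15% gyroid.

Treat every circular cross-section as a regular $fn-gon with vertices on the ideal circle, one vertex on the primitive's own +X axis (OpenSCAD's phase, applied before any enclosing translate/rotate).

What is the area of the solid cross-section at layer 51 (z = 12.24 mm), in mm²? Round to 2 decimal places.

109.77 mm²

At z = 12.24 mm: the cylinder: section is a regular 6-gon, circumradius r=6.5 (area = (6/2)·6.500²·sin(360°/6) = 109.77 mm²); the cube at (-2, 14.5) is present — its section is the full 10×28.5 rectangle (area 285.00 mm²); the 10.5×20.5 cube at (-1.5, 9.5) contributes its full rectangle (area 215.25 mm²); the 14.5×13 cube at (3.5, 11.5) contributes its full rectangle (area 188.50 mm²); Subtracting the remaining from the first: starting from the r=6.5 cylinder (109.77 mm²), the 10×28.5 cube at (-2, 14.5) misses the remaining region (no effect); the 10.5×20.5 cube at (-1.5, 9.5) misses the remaining region (no effect); the 14.5×13 cube at (3.5, 11.5) misses the remaining region (no effect) — area = 109.77 mm². Overall, the cross-section is a single solid region. Net area = 109.77 mm².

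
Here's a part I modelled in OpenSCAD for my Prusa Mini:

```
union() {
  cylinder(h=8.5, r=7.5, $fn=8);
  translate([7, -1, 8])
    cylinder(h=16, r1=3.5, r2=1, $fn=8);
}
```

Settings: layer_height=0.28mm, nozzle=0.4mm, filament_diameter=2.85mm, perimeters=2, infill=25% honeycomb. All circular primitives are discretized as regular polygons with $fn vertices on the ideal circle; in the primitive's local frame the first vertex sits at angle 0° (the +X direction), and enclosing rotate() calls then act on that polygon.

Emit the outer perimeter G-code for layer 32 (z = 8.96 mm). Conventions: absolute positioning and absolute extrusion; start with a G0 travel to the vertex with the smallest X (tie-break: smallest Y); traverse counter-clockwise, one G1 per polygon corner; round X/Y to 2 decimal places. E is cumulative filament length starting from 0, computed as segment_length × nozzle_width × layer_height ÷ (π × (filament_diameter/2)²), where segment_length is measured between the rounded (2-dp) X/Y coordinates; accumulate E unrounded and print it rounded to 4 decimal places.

G0 X3.65 Y-1.00 Z8.96
G1 X4.63 Y-3.37 E0.0450
G1 X7.00 Y-4.35 E0.0901
G1 X9.37 Y-3.37 E0.1351
G1 X10.35 Y-1.00 E0.1801
G1 X9.37 Y1.37 E0.2251
G1 X7.00 Y2.35 E0.2702
G1 X4.63 Y1.37 E0.3152
G1 X3.65 Y-1.00 E0.3602

At z = 8.96 mm: the cylinder is absent (z outside [0, 8.5]); the cone at (7, -1): at t=0.060 of its height the radius interpolates to r₁+(r₂−r₁)t = 3.350, giving a regular 8-gon of that circumradius; Merging all regions: only the cone at (7, -1) is present, so the union is just that shape — 1 connected region. The outline is a single polygon with 8 vertices. Extrusion per mm of travel: 0.4 × 0.28 / (π × 1.425²) = 0.017557. Accumulating E over each segment gives final E = 0.3602.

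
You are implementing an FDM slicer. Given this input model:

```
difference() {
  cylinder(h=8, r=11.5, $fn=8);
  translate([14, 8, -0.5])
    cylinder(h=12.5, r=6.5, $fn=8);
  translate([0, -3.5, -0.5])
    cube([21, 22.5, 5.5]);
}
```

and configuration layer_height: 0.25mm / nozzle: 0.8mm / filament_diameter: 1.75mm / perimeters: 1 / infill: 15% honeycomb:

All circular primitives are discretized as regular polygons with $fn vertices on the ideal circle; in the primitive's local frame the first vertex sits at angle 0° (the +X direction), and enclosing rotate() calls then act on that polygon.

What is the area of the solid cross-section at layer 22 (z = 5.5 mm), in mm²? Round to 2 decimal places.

At z = 5.5 mm: the r=11.5 cylinder contributes a regular 8-gon of circumradius 11.5 (area = (8/2)·11.500²·sin(360°/8) = 374.06 mm²); the cylinder at (14, 8): section is a regular 8-gon, circumradius r=6.5 (area = (8/2)·6.500²·sin(360°/8) = 119.50 mm²); the cube at (0, -3.5) is absent (z outside [-0.5, 5]); Subtracting the remaining from the first: starting from the r=11.5 cylinder (374.06 mm²), the r=6.5 cylinder at (14, 8) partially overlaps it — only the 3.41 mm² overlap (of its 119.50 mm²) is removed, clipping the outline — area = 370.65 mm². Overall, the cross-section is a single solid region. Net area = 370.65 mm².

370.65 mm²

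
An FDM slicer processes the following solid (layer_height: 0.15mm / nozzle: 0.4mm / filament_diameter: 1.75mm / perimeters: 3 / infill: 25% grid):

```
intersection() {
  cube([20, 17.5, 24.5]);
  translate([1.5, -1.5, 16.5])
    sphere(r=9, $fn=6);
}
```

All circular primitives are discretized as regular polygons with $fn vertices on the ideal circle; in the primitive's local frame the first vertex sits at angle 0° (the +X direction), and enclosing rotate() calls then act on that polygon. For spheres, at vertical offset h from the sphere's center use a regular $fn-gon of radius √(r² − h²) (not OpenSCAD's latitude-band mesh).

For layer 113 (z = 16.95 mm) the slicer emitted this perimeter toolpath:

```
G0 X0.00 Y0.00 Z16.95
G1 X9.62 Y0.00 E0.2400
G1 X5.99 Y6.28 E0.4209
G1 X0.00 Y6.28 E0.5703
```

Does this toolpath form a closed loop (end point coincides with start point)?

Start point (G0): (0.00, 0.00). End point (last G1): the path does not return to the start — open.

no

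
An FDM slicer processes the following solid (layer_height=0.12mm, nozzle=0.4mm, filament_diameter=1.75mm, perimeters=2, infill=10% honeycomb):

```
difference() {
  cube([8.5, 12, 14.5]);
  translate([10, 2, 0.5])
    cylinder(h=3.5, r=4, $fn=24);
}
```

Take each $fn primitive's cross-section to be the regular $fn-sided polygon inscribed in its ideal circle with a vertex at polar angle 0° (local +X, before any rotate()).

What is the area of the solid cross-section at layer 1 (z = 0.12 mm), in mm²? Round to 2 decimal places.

102.00 mm²

At z = 0.12 mm: the cube is present — its section is the full 8.5×12 rectangle (area 102.00 mm²); the cylinder at (10, 2) is absent (z outside [0.5, 4]); After the difference (first − rest): none of the subtracted shapes is present at this height, so the 8.5×12 cube is unchanged — area = 102.00 mm². Overall, the cross-section is a single solid region. Net area = 102.00 mm².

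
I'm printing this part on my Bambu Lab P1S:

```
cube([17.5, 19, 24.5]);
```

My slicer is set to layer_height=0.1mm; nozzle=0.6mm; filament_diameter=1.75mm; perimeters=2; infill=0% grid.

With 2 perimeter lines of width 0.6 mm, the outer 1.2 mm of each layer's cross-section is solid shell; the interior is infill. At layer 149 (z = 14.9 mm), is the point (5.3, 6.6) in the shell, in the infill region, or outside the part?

infill

At z = 14.9 mm: the 17.5×19 cube contributes its full rectangle. Overall, the cross-section is a single solid region. The nearest boundary edge runs (0.00, 19.00)→(0.00, 0.00); distance from the point to it = 5.30 mm. The point is inside the cross-section and 5.30 mm from the nearest boundary — more than the 1.2 mm shell width (2 × 0.6), so it's in the infill interior.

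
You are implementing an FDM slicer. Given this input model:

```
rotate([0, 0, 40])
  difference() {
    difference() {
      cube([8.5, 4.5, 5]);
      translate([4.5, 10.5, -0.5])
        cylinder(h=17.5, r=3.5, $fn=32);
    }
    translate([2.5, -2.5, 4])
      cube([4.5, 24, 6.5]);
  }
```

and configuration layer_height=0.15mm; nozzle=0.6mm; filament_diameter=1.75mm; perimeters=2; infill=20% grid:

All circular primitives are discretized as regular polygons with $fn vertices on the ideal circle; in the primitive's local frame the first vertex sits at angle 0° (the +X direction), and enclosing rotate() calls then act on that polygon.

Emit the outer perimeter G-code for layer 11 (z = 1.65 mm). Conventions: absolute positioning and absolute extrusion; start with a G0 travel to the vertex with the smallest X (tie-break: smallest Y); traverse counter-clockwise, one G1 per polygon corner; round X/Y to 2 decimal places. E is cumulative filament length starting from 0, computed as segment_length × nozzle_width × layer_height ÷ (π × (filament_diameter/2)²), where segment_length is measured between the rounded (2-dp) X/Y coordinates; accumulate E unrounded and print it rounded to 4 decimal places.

G0 X-2.89 Y3.45 Z1.65
G1 X0.00 Y0.00 E0.1684
G1 X6.51 Y5.46 E0.4863
G1 X3.62 Y8.91 E0.6547
G1 X-2.89 Y3.45 E0.9726

At z = 1.65 mm: the 8.5×4.5 cube contributes its full rectangle; the r=3.5 cylinder at (4.5, 10.5) contributes a regular 32-gon of circumradius 3.5; Subtracting the remaining from the first: starting from the 8.5×4.5 cube, the r=3.5 cylinder at (4.5, 10.5) misses the remaining region (no effect) — 1 connected region; the cube at (2.5, -2.5) does not reach this height (z outside [4, 10.5]); Subtracting the remaining from the first: none of the subtracted shapes is present at this height, so that combined region is unchanged — 1 connected region; (rotated 40° about Z; rotation is an isometry so areas/perimeters/island counts are preserved). The outline is a single polygon with 4 vertices. Extrusion per mm of travel: 0.6 × 0.15 / (π × 0.875²) = 0.037418. Accumulating E over each segment gives final E = 0.9726.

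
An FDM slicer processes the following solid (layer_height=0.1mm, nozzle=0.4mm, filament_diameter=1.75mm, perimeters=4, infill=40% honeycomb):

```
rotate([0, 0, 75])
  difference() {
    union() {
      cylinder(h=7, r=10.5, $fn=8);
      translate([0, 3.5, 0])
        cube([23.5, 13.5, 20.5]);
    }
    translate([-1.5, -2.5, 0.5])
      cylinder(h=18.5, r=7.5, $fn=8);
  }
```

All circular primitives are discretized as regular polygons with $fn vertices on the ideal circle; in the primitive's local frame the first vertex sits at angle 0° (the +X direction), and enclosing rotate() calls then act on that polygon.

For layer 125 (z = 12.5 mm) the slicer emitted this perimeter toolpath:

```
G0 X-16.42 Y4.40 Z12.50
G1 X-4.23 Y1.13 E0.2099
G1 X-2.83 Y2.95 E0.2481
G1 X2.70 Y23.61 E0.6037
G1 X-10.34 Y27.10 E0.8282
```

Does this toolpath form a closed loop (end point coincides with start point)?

no

Start point (G0): (-16.42, 4.40). End point (last G1): the path does not return to the start — open.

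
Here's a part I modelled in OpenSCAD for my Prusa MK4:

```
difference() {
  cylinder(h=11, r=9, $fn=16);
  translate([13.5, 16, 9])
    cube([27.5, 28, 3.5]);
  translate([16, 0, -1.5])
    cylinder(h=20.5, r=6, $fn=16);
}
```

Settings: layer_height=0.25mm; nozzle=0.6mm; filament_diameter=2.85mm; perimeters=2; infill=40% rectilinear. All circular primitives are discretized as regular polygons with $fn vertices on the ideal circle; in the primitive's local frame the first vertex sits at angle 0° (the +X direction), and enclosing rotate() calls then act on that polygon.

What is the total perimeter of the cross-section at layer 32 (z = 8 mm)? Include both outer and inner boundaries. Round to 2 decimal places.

56.19 mm

At z = 8 mm: the r=9 cylinder gives a regular 16-gon of circumradius 9 (constant along its height) (perimeter = 2·16·9.000·sin(180°/16) = 56.19 mm); the cube at (13.5, 16) is not intersected at this z (z outside [9, 12.5]); the r=6 cylinder at (16, 0) contributes a regular 16-gon of circumradius 6 (perimeter = 2·16·6.000·sin(180°/16) = 37.46 mm); Taking the first minus the rest: starting from the r=9 cylinder, the r=6 cylinder at (16, 0) misses the remaining region (no effect) — boundary = 56.19 mm. Overall, the cross-section is a single solid region. Total boundary length (outer) = 56.19 mm.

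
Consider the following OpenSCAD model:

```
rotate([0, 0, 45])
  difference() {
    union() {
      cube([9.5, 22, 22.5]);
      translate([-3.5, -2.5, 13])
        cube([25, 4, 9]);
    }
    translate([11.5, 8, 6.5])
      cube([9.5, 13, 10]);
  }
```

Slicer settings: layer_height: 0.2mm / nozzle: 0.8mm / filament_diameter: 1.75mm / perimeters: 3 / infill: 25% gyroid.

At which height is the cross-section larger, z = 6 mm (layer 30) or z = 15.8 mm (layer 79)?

Layer 30 (z = 6): the cube (footprint 9.5×22) is included at this height (area 209.00 mm²); the cube at (-3.5, -2.5) is not intersected at this z (z outside [13, 22]); Taking the union: only the 9.5×22 cube is present, so the union is just that shape — area = 209.00 mm²; the cube at (11.5, 8) does not reach this height (z outside [6.5, 16.5]); After the difference (first − rest): none of the subtracted shapes is present at this height, so the result so far is unchanged — area = 209.00 mm²; (rotated 45° about Z; rotation is an isometry so areas/perimeters/island counts are preserved). So its area = 209.00 mm². Layer 79 (z = 15.8): the 9.5×22 cube contributes its full rectangle (area 209.00 mm²); the cube at (-3.5, -2.5) is present — its section is the full 25×4 rectangle (area 100.00 mm²); Merging all regions: the regions partially overlap — summed areas 309.00 mm² minus the doubly-counted overlap 14.25 mm² gives 294.75 mm² — area = 294.75 mm²; the cube at (11.5, 8) is present — its section is the full 9.5×13 rectangle (area 123.50 mm²); Subtracting the remaining from the first: starting from the result so far (294.75 mm²), the 9.5×13 cube at (11.5, 8) misses the remaining region (no effect) — area = 294.75 mm²; (whole slice rotated 45° about Z — lengths, areas and connectivity unchanged). So its area = 294.75 mm². Layer 79 is larger (294.75 vs 209.00 mm²).

layer 79 (z = 15.8 mm)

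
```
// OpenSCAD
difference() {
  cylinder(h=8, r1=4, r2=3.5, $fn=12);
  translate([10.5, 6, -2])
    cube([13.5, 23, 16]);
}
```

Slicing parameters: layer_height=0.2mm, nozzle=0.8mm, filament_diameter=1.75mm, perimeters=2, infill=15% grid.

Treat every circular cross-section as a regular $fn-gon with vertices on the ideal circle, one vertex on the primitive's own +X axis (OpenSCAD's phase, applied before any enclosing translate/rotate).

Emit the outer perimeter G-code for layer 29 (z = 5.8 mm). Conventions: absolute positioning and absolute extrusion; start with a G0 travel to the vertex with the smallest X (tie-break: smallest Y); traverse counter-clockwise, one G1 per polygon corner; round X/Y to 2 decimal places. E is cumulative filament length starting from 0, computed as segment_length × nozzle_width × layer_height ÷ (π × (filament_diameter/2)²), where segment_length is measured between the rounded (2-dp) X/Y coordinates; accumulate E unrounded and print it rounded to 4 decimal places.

G0 X-3.64 Y0.00 Z5.80
G1 X-3.15 Y-1.82 E0.1254
G1 X-1.82 Y-3.15 E0.2505
G1 X0.00 Y-3.64 E0.3759
G1 X1.82 Y-3.15 E0.5013
G1 X3.15 Y-1.82 E0.6264
G1 X3.64 Y0.00 E0.7517
G1 X3.15 Y1.82 E0.8771
G1 X1.82 Y3.15 E1.0022
G1 X0.00 Y3.64 E1.1276
G1 X-1.82 Y3.15 E1.2530
G1 X-3.15 Y1.82 E1.3781
G1 X-3.64 Y0.00 E1.5035

At z = 5.8 mm: the cone (r1=4→r2=3.5) has section circumradius 3.638 here — a regular 12-gon; the cube at (10.5, 6) is present — its section is the full 13.5×23 rectangle; Taking the first minus the rest: starting from the cone, the 13.5×23 cube at (10.5, 6) misses the remaining region (no effect) — 1 connected region. The outline is a single polygon with 12 vertices. Extrusion per mm of travel: 0.8 × 0.2 / (π × 0.875²) = 0.066520. Accumulating E over each segment gives final E = 1.5035.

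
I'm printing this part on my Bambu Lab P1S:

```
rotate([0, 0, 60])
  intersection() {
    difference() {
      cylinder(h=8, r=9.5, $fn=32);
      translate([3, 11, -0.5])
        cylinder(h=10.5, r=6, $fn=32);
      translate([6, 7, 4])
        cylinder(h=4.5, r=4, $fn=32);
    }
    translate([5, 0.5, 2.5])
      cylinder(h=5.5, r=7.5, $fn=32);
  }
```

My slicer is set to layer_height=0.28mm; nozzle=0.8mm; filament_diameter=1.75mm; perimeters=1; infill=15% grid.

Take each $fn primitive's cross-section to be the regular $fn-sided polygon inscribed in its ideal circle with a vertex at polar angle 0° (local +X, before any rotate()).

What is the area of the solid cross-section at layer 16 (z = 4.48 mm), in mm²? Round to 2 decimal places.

At z = 4.48 mm: the r=9.5 cylinder contributes a regular 32-gon of circumradius 9.5 (area = (32/2)·9.500²·sin(360°/32) = 281.71 mm²); the r=6 cylinder at (3, 11) contributes a regular 32-gon of circumradius 6 (area = (32/2)·6.000²·sin(360°/32) = 112.37 mm²); the r=4 cylinder at (6, 7) contributes a regular 32-gon of circumradius 4 (area = (32/2)·4.000²·sin(360°/32) = 49.94 mm²); Subtracting the remaining from the first: starting from the r=9.5 cylinder (281.71 mm²), the r=6 cylinder at (3, 11) partially overlaps it — only the 27.90 mm² overlap (of its 112.37 mm²) is removed, clipping the outline; the r=4 cylinder at (6, 7) partially overlaps it — only the 11.72 mm² overlap (of its 49.94 mm²) is removed, clipping the outline — area = 242.09 mm²; the r=7.5 cylinder at (5, 0.5) gives a regular 32-gon of circumradius 7.5 (constant along its height) (area = (32/2)·7.500²·sin(360°/32) = 175.58 mm²); Keeping only the common overlap: the r=7.5 cylinder at (5, 0.5) partially overlaps that combined region; clipping to the common part keeps 112.35 mm² — area = 112.35 mm²; (rotated 60° about Z; rotation is an isometry so areas/perimeters/island counts are preserved). Overall, the cross-section is a single solid region. Net area = 112.35 mm².

112.35 mm²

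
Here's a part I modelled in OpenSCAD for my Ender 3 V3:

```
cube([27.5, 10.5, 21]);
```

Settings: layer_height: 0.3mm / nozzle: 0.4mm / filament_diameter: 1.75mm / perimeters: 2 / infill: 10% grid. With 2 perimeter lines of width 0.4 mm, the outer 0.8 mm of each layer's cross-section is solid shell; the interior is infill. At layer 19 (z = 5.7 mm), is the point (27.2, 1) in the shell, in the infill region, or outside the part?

At z = 5.7 mm: the cube (footprint 27.5×10.5) is included at this height. Overall, the cross-section is a single solid region. The nearest boundary edge runs (27.50, 0.00)→(27.50, 10.50); distance from the point to it = 0.30 mm. The point is inside the cross-section, 0.30 mm from the nearest boundary — within the 0.8 mm shell band (2 × 0.4).

shell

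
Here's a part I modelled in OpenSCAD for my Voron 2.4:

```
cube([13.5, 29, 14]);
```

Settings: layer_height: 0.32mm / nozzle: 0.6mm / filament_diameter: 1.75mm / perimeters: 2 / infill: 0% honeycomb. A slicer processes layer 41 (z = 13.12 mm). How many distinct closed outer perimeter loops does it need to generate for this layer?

At z = 13.12 mm: the cube (footprint 13.5×29) is included at this height. The result has 1 disconnected region.

1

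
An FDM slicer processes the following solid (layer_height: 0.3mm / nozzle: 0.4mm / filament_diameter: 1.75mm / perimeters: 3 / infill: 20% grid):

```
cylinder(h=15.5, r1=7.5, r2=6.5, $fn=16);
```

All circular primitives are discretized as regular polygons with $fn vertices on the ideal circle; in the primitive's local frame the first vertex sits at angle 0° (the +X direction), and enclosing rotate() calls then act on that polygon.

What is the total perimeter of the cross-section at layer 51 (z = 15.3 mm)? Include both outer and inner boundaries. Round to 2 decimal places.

At z = 15.3 mm: the cone (r1=7.5→r2=6.5) has section circumradius 6.513 here — a regular 16-gon (perimeter = 2·16·6.513·sin(180°/16) = 40.66 mm). Overall, the cross-section is a single solid region. Total boundary length (outer) = 40.66 mm.

40.66 mm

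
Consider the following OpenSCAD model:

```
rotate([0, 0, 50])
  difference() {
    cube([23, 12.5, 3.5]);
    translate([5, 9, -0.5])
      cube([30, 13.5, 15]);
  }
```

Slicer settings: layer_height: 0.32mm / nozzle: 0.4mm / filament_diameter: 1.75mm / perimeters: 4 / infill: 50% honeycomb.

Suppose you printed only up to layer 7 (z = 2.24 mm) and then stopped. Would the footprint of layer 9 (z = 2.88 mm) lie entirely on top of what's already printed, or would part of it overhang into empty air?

Compare the two slices. At z = 2.24: the cube (footprint 23×12.5) is included at this height (area 287.50 mm²); the cube at (5, 9) is present — its section is the full 30×13.5 rectangle (area 405.00 mm²); After the difference (first − rest): starting from the 23×12.5 cube (287.50 mm²), the 30×13.5 cube at (5, 9) partially overlaps it — only the 63.00 mm² overlap (of its 405.00 mm²) is removed, clipping the outline — area = 224.50 mm²; (whole slice rotated 50° about Z — lengths, areas and connectivity unchanged). At z = 2.88: the 23×12.5 cube contributes its full rectangle (area 287.50 mm²); the 30×13.5 cube at (5, 9) contributes its full rectangle (area 405.00 mm²); Subtracting the remaining from the first: starting from the 23×12.5 cube (287.50 mm²), the 30×13.5 cube at (5, 9) partially overlaps it — only the 63.00 mm² overlap (of its 405.00 mm²) is removed, clipping the outline — area = 224.50 mm²; (whole slice rotated 50° about Z — lengths, areas and connectivity unchanged). Checking containment: the cross-section at z = 2.88 is a subset of the cross-section at z = 2.24.

entirely on top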